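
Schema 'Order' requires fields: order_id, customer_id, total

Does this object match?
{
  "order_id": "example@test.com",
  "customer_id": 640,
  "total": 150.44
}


Checking required fields... All present.
Valid - all required fields present


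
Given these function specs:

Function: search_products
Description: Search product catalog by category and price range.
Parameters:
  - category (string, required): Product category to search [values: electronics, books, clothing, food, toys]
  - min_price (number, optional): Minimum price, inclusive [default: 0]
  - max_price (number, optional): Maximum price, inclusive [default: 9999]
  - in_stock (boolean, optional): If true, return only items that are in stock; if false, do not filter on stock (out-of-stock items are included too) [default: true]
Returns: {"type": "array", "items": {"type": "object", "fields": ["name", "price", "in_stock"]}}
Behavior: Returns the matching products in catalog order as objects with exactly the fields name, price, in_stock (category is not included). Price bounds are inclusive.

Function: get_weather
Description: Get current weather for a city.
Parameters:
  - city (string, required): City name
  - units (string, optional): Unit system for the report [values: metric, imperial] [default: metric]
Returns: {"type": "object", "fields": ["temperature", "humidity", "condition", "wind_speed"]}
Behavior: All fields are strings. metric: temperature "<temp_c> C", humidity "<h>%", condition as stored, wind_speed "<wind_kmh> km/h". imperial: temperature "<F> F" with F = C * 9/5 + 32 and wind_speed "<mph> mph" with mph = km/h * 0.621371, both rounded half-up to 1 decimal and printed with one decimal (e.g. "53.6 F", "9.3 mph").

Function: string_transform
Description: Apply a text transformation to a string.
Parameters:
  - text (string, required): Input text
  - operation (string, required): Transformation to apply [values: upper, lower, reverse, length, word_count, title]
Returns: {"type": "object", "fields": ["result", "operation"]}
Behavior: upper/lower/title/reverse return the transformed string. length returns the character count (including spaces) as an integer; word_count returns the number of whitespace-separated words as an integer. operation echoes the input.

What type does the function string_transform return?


The string_transform spec declares Returns: {"type": "object", "fields": ["result", "operation"]}
Type:
object


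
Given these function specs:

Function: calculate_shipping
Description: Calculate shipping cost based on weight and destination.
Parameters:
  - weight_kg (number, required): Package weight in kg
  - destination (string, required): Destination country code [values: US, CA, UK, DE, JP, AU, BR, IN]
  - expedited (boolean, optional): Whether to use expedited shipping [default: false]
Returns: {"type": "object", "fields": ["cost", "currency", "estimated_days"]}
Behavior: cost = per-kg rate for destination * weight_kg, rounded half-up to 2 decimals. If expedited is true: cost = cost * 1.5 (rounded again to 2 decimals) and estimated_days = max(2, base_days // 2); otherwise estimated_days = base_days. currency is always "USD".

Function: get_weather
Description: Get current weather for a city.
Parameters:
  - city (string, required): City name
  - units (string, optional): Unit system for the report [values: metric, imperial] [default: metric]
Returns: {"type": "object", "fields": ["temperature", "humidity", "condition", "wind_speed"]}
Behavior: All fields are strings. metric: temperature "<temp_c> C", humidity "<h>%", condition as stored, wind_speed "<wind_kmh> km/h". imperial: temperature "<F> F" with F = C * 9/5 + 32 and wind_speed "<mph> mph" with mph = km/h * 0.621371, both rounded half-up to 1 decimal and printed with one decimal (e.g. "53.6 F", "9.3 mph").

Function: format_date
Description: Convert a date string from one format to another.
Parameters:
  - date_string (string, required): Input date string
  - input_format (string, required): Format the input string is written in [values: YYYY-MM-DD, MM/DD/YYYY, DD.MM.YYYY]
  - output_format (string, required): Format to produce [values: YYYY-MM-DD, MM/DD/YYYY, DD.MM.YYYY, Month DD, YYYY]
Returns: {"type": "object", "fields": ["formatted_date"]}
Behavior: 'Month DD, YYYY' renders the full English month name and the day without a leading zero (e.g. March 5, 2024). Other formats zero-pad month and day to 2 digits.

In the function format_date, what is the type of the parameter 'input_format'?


The format_date spec declares:
  - input_format (string, required): Format the input string is written in [values: YYYY-MM-DD, MM/DD/YYYY, DD.MM.YYYY]
Type:
string


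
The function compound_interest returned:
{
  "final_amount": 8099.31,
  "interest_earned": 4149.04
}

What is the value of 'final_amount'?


8099.31


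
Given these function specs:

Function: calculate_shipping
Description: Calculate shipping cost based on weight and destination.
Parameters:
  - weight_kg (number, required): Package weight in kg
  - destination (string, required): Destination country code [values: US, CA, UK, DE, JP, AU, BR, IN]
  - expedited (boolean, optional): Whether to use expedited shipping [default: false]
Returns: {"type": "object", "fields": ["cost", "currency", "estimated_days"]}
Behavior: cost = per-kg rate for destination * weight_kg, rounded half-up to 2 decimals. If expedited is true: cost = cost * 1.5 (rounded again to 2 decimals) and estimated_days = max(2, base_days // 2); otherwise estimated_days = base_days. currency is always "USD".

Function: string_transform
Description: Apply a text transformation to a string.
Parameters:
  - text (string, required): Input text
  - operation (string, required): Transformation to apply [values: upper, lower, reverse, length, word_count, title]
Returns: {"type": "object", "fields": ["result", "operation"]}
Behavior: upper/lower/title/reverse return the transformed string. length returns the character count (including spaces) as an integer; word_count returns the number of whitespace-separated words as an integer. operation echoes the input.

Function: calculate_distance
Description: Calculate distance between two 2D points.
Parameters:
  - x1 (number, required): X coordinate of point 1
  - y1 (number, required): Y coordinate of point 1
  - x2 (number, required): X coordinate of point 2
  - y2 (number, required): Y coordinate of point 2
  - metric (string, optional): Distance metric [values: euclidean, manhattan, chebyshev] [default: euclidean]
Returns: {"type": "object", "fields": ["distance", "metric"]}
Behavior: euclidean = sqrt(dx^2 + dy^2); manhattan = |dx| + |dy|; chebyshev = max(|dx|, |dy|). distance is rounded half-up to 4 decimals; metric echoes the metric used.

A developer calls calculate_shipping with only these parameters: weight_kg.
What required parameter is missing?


Required parameters: weight_kg, destination
Provided: weight_kg
Missing: destination
destination


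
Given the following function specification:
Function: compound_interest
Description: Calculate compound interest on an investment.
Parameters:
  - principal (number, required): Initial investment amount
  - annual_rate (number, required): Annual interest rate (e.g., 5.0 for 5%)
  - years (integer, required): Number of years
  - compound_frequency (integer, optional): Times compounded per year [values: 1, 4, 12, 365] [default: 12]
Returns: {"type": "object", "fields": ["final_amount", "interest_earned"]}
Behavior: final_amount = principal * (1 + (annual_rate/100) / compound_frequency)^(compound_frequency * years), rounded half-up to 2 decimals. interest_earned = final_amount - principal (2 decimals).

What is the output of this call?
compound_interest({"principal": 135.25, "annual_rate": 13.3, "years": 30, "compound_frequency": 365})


rate per period = 13.3/100/365 = 0.000364383562 (keep full precision); periods = 365 * 30 = 10950
(1 + 0.000364383562)^10950 = 54.01561824
final_amount = 135.25 * 54.01561824 = 7305.612366 -> 7305.61
interest_earned = 7305.61 - 135.25 = 7170.36
Output:
{"final_amount": 7305.61, "interest_earned": 7170.36}


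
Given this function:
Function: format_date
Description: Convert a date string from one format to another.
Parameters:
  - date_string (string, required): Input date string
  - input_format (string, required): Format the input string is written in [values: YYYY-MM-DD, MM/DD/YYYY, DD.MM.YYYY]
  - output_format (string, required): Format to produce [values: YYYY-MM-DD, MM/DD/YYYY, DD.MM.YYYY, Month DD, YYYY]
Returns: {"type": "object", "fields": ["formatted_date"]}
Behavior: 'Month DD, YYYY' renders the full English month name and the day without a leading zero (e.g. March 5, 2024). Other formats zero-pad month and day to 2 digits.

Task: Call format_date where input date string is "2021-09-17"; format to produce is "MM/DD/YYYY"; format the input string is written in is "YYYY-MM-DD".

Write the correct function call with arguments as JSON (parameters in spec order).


Mapping each described value to its parameter name:
  'Input date string' -> date_string = "2021-09-17"
  'Format to produce' -> output_format = "MM/DD/YYYY"
  'Format the input string is written in' -> input_format = "YYYY-MM-DD"
format_date({"date_string": "2021-09-17", "input_format": "YYYY-MM-DD", "output_format": "MM/DD/YYYY"})


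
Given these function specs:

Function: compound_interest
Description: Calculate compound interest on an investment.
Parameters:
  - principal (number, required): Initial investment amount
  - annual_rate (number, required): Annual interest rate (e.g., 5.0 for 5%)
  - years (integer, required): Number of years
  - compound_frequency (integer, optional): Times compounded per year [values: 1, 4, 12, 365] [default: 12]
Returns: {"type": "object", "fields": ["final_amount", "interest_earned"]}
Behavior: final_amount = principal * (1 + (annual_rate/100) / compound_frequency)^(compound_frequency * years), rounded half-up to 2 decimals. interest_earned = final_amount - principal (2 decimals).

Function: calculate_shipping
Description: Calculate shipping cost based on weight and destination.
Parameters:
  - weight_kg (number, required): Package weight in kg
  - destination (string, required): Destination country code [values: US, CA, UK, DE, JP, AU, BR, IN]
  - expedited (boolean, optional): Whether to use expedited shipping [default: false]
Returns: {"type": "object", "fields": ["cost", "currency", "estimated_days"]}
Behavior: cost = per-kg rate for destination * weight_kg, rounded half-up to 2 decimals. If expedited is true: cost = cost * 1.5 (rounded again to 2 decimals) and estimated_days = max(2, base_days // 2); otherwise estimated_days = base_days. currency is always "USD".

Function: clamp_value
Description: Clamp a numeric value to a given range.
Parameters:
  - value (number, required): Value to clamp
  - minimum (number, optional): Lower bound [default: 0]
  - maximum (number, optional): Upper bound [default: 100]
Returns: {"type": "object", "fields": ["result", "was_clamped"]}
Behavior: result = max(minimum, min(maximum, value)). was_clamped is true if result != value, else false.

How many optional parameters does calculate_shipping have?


Parameters of calculate_shipping: weight_kg (required), destination (required), expedited (optional)
Optional count:
1


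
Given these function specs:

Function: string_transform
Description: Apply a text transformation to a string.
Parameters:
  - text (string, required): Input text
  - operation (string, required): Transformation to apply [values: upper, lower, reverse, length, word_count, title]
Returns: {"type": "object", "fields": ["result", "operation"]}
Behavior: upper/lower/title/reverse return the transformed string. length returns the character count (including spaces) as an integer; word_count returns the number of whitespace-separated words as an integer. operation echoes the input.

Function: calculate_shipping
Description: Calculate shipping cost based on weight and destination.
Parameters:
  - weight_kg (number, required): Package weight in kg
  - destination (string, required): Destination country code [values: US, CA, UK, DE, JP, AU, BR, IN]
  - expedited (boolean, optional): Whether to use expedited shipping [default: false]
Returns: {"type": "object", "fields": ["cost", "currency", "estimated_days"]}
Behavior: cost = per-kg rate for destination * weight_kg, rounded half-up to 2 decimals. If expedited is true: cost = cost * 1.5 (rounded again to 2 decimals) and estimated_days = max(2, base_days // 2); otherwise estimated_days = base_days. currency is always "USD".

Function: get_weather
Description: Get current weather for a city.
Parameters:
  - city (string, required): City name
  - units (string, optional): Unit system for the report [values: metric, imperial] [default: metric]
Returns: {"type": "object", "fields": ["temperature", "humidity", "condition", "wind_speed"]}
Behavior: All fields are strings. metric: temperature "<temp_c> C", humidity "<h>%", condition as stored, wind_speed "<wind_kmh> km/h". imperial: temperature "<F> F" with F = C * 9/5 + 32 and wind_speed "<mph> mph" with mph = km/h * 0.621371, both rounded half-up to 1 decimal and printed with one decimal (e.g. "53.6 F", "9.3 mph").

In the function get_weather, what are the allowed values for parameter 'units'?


The get_weather spec declares:
  - units (string, optional): Unit system for the report [values: metric, imperial] [default: metric]
Allowed values:
metric, imperial


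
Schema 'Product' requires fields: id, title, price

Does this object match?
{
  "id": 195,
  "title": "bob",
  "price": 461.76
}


Checking required fields... All present.
Valid - all required fields present


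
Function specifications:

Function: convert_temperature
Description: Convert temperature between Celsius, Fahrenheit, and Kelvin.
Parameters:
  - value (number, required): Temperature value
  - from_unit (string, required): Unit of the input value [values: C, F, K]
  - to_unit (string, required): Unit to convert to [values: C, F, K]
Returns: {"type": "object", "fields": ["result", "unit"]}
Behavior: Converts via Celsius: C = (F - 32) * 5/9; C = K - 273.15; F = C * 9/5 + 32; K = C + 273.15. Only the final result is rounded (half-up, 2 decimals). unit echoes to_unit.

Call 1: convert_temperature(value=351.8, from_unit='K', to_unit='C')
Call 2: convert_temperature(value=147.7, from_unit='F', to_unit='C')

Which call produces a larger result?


Call 1:
  To C: 351.8 - 273.15 = 78.65
  Target is C: 78.65
  Round to 2 decimals: 78.65
  -> 78.65 C
Call 2:
  To C: (147.7 - 32) * 5/9 = 64.277778
  Target is C: 64.277778
  Round to 2 decimals: 64.28
  -> 64.28 C
Call 1 (78.65 C)


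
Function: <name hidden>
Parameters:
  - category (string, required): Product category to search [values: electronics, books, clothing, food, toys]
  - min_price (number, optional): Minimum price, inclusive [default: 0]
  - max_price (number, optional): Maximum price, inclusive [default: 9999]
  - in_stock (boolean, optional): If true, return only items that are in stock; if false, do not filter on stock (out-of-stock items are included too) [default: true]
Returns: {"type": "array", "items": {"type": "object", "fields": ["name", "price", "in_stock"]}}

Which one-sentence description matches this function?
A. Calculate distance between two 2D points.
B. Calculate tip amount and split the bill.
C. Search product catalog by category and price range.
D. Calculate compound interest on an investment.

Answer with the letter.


Parameters category, min_price, max_price, in_stock and return "array" fit: Search product catalog by category and price range.
C


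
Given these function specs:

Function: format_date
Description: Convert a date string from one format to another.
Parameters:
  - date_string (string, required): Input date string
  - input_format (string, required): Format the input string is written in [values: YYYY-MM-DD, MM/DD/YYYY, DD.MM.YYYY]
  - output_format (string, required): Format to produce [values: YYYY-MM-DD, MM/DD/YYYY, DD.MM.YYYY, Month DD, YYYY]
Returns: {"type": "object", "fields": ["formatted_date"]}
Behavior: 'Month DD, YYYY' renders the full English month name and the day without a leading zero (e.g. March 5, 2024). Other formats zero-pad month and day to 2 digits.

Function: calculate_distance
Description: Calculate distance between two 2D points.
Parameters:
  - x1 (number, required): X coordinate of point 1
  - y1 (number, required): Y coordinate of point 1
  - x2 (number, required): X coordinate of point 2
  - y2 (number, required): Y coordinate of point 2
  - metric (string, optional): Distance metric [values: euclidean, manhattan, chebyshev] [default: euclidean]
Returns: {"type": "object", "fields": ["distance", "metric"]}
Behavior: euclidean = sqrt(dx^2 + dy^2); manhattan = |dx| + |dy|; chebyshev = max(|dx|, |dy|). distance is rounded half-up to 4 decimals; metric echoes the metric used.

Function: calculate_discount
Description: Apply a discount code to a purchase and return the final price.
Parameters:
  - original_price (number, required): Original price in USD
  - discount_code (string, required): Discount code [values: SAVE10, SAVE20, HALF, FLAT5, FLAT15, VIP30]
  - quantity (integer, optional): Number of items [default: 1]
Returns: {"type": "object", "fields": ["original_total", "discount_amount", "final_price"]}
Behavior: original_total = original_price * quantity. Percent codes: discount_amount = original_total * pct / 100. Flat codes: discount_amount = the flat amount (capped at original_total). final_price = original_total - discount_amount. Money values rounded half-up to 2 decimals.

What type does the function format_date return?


The format_date spec declares Returns: {"type": "object", "fields": ["formatted_date"]}
Type:
object


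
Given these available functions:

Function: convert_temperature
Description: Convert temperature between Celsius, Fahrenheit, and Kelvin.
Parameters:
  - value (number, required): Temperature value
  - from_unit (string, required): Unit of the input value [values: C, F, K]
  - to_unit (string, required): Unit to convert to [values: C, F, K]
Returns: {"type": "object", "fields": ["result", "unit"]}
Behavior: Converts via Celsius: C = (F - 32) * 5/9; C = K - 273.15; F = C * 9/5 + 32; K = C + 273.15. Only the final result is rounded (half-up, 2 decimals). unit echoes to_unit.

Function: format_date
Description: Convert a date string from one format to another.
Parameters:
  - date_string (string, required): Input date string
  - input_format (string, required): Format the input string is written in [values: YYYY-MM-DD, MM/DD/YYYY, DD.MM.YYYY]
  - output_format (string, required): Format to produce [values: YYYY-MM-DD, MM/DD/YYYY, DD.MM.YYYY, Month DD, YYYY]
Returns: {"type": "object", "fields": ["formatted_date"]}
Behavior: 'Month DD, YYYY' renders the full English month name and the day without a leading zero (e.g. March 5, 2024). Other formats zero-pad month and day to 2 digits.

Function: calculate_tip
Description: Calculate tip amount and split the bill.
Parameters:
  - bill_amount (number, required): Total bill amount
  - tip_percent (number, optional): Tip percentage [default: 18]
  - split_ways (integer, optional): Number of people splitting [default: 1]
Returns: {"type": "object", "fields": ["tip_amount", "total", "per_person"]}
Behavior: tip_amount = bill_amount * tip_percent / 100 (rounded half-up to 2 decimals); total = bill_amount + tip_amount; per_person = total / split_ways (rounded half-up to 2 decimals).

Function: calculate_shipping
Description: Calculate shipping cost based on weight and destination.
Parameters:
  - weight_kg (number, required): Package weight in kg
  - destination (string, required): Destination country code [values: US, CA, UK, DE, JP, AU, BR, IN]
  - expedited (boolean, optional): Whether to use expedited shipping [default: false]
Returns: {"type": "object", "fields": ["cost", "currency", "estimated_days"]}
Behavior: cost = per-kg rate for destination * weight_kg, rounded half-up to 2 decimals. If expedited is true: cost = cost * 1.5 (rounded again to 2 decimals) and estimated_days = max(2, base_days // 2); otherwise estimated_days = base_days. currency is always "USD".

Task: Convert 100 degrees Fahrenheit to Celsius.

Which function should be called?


The task needs a function whose description is: Convert temperature between Celsius, Fahrenheit, and Kelvin.
convert_temperature


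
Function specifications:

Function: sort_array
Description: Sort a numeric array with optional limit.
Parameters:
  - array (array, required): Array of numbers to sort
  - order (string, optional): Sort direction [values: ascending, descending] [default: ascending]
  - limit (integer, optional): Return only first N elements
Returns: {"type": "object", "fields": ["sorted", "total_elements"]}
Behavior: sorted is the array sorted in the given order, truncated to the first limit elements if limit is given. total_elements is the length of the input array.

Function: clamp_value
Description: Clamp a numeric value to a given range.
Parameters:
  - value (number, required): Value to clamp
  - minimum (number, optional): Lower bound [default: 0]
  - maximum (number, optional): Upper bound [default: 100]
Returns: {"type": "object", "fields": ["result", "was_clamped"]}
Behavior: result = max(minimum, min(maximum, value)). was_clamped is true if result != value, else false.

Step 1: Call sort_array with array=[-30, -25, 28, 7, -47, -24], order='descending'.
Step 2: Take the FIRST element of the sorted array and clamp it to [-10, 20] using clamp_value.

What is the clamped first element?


Step 1: sort_array(order=descending)
  sorted: [28, 7, -24, -25, -30, -47]
  -> first element = 28
Step 2: clamp_value(value=28, minimum=-10, maximum=20)
  result = max(-10, min(20, 28)) = max(-10, 20) = 20
  was_clamped = (20 != 28) = true
  -> result = 20
20


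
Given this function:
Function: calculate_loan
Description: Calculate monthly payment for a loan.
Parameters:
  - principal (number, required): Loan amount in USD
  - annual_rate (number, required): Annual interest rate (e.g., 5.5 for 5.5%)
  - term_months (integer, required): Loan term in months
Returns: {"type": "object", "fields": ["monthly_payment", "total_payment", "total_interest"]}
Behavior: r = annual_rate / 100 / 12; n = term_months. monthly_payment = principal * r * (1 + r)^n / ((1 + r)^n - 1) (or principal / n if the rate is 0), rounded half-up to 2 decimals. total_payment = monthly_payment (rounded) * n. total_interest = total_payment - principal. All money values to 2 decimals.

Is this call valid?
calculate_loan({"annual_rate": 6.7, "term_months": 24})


Checking required parameters...
Missing required parameter: principal
Invalid - missing required parameter 'principal'


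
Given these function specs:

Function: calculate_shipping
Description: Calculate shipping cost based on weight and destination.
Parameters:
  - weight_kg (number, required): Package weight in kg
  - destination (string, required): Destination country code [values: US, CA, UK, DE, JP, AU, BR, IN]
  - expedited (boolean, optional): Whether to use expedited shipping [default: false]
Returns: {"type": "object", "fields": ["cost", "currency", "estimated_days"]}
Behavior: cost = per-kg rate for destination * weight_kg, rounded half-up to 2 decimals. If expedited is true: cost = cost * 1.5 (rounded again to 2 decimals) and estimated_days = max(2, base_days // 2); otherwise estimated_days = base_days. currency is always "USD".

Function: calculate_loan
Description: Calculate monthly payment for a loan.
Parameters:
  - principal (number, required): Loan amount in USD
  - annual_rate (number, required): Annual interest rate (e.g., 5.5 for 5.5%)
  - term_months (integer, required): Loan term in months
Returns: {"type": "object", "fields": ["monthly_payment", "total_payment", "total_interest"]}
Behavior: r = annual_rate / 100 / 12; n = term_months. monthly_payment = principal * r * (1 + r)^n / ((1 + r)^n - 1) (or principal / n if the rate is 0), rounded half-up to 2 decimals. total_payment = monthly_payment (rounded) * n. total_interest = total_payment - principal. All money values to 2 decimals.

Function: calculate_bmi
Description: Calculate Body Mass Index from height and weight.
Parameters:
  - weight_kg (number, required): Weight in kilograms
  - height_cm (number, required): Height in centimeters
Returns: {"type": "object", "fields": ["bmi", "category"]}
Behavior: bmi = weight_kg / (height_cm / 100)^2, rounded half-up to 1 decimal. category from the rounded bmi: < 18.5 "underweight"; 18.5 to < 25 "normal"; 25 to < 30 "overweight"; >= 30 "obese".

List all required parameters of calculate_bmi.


Parameters of calculate_bmi and their required/optional flag:
  weight_kg: required
  height_cm: required
height_cm, weight_kg


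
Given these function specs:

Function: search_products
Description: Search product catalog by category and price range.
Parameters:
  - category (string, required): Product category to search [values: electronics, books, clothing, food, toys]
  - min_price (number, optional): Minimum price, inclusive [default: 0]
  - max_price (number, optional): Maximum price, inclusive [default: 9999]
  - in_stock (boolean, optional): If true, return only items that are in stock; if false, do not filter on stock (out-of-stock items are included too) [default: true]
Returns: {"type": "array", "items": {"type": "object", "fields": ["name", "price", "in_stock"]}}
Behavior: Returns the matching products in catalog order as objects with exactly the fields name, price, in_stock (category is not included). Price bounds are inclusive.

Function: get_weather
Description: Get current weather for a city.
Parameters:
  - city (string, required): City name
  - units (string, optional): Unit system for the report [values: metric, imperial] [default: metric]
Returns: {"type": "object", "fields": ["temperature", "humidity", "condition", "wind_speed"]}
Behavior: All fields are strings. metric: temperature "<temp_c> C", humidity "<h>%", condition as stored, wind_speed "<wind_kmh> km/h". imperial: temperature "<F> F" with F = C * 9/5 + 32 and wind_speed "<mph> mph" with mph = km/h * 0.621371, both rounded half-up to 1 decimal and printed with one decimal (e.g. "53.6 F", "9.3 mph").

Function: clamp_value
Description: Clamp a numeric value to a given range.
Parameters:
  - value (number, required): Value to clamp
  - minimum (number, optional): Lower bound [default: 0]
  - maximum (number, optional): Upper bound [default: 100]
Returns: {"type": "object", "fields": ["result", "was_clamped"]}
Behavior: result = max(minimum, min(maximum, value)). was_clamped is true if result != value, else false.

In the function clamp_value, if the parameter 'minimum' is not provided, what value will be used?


The clamp_value spec declares:
  - minimum (number, optional): Lower bound [default: 0]
Default:
0


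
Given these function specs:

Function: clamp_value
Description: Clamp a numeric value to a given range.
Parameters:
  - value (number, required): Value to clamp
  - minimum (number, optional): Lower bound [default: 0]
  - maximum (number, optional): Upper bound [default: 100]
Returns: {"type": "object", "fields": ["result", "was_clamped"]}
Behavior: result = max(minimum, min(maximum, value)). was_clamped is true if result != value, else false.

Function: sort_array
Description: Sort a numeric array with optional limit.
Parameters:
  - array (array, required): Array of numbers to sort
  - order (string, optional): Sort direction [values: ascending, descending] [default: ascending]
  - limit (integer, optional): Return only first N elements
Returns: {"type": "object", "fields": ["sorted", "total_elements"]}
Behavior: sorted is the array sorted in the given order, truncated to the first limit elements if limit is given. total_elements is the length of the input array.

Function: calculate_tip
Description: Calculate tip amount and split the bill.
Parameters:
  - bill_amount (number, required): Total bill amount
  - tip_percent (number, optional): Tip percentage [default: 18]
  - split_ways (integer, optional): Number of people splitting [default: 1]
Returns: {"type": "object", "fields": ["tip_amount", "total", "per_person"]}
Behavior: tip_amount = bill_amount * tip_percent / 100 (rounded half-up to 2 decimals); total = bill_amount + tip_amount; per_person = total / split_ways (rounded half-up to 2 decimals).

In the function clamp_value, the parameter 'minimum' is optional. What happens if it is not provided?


The clamp_value spec declares:
  - minimum (number, optional): Lower bound [default: 0]
It defaults to 0


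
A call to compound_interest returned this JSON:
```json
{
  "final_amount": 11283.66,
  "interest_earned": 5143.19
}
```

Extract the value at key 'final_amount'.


11283.66


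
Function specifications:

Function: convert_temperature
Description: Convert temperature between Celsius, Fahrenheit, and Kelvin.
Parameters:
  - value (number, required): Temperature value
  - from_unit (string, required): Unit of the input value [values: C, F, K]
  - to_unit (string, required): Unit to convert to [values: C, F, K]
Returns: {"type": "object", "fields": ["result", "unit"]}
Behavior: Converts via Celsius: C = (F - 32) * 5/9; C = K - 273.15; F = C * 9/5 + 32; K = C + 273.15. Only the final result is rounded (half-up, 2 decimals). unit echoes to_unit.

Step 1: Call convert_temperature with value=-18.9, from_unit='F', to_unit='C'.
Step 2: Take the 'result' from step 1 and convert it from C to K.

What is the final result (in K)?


Step 1: convert_temperature(value=-18.9, from_unit=F, to_unit=C)
  To C: (-18.9 - 32) * 5/9 = -28.277778
  Target is C: -28.277778
  Round to 2 decimals: -28.28
  -> result = -28.28 C
Step 2: convert_temperature(value=-28.28, from_unit=C, to_unit=K)
  Input already in C: -28.28
  To K: -28.28 + 273.15 = 244.87
  Round to 2 decimals: 244.87
  -> result = 244.87 K
244.87 K


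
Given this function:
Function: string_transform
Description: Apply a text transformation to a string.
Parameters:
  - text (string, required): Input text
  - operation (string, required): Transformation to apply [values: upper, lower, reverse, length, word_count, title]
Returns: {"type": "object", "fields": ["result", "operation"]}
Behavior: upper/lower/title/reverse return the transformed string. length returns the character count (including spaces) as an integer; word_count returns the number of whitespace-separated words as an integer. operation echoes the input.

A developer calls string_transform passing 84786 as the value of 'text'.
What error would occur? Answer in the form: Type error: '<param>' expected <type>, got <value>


Spec: 'text' is declared as string; 84786 is an integer.
Type error: 'text' expected string, got 84786


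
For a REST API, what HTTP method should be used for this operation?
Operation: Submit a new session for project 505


GET = read, POST = create, PUT = update/replace, DELETE = remove
This operation is a create.
POST


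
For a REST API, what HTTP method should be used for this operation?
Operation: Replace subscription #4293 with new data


GET = read, POST = create, PUT = update/replace, DELETE = remove
This operation is an update/replace.
PUT


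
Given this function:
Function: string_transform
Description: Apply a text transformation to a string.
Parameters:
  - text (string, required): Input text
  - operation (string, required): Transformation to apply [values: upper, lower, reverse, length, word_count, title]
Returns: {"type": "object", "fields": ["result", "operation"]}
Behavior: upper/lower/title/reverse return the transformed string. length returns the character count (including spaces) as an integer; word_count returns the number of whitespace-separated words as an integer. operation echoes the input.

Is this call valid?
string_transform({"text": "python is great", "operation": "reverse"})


Checking all required parameters present and types match... All valid.
Valid


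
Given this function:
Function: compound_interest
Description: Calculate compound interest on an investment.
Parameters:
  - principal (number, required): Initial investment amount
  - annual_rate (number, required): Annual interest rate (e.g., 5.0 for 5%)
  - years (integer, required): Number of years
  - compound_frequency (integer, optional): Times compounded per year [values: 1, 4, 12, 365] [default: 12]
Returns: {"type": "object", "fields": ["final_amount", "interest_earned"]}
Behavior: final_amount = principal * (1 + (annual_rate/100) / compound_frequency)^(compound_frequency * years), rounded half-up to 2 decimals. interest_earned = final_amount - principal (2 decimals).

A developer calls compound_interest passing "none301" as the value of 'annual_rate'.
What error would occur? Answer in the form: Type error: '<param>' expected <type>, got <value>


Spec: 'annual_rate' is declared as number; "none301" is a string.
Type error: 'annual_rate' expected number, got "none301"


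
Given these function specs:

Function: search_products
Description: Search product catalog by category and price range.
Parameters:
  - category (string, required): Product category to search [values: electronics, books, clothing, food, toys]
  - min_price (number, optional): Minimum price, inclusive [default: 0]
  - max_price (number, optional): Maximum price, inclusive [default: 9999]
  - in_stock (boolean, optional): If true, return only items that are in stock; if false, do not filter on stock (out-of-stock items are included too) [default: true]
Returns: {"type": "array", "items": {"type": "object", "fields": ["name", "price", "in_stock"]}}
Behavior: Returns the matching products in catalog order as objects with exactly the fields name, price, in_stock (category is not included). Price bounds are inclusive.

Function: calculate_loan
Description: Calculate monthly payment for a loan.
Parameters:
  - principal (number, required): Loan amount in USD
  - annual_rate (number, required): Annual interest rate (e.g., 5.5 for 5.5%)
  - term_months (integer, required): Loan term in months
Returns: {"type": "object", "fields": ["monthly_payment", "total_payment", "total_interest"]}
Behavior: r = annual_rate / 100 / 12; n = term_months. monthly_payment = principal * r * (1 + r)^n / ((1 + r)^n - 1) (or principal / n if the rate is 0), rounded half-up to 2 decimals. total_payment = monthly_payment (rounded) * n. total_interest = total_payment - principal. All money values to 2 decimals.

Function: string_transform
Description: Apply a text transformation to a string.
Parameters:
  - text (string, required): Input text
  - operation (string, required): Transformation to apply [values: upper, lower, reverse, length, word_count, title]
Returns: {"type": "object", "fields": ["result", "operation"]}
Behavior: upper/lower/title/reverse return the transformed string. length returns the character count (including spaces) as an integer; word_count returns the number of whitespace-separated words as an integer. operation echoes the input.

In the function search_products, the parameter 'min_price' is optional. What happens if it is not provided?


The search_products spec declares:
  - min_price (number, optional): Minimum price, inclusive [default: 0]
It defaults to 0


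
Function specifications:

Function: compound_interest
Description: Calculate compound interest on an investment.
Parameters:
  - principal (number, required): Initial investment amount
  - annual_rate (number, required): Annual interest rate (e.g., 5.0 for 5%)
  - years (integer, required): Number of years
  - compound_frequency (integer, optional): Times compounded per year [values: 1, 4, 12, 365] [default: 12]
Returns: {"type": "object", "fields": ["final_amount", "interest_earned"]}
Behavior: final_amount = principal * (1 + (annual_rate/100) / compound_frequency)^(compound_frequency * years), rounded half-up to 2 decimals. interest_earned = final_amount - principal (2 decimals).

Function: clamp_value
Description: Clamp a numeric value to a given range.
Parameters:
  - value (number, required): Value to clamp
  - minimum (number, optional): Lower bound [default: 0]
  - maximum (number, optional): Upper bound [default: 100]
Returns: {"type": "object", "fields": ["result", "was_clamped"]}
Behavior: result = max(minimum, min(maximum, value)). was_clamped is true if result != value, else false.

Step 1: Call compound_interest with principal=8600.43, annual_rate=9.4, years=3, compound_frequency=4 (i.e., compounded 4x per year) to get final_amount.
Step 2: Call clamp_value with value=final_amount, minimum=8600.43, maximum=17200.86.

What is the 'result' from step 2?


Step 1: compound_interest
  rate per period = 9.4/100/4 = 0.0235 (keep full precision); periods = 4 * 3 = 12
  (1 + 0.0235)^12 = 1.32146043
  final_amount = 8600.43 * 1.32146043 = 11365.127949 -> 11365.13
  interest_earned = 11365.13 - 8600.43 = 2764.70
  -> final_amount = 11365.13
Step 2: clamp_value(value=11365.13, minimum=8600.43, maximum=17200.86)
  result = max(8600.43, min(17200.86, 11365.13)) = max(8600.43, 11365.13) = 11365.13
  was_clamped = (11365.13 != 11365.13) = false
  -> result = 11365.13
11365.13


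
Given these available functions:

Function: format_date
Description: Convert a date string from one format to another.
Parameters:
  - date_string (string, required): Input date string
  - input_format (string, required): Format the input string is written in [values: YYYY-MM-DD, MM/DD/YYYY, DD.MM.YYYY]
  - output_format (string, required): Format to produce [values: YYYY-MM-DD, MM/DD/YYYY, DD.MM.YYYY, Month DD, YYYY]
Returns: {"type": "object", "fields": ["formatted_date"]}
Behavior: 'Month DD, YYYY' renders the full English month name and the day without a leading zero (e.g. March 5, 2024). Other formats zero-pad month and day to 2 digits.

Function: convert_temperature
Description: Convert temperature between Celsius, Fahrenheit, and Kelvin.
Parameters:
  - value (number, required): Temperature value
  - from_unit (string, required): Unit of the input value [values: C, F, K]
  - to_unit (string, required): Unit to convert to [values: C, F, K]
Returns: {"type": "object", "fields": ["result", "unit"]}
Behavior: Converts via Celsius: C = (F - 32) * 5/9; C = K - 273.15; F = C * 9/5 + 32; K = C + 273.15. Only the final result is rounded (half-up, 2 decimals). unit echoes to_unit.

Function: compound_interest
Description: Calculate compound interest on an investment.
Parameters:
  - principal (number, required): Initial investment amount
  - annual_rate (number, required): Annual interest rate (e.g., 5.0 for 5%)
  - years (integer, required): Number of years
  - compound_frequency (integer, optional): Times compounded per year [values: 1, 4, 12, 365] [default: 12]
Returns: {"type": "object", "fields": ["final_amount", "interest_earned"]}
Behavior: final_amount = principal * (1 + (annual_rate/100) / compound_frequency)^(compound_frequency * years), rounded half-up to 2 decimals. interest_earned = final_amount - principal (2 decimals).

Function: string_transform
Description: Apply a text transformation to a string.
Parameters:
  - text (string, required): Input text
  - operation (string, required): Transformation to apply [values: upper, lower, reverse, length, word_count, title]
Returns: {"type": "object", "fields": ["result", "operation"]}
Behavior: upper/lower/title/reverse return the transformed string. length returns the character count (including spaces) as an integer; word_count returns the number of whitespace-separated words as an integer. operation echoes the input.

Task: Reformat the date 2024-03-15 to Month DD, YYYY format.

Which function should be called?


The task needs a function whose description is: Convert a date string from one format to another.
format_date


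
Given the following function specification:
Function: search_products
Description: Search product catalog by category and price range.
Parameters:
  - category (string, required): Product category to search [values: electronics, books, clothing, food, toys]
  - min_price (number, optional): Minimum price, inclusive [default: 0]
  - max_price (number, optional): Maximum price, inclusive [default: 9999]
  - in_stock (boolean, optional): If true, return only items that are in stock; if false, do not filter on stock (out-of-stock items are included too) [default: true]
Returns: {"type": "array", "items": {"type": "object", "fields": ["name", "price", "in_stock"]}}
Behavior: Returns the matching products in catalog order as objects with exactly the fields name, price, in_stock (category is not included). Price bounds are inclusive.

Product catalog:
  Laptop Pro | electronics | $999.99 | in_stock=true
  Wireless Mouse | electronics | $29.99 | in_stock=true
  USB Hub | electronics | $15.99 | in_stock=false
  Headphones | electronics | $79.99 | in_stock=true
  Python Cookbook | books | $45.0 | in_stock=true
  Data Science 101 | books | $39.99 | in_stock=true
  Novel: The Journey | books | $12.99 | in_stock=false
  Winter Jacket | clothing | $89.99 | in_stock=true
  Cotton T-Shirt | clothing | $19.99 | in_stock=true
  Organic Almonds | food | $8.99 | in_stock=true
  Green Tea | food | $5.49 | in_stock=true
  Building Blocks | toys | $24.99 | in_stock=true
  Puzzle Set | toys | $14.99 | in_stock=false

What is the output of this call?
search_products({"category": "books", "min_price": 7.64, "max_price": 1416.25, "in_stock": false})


Filter: category=books, 7.64 <= price <= 1416.25, in_stock=false so stock is not filtered
  Python Cookbook ($45.0): keep
  Data Science 101 ($39.99): keep
  Novel: The Journey ($12.99): keep
Output:
[{"name": "Python Cookbook", "price": 45.0, "in_stock": true}, {"name": "Data Science 101", "price": 39.99, "in_stock": true}, {"name": "Novel: The Journey", "price": 12.99, "in_stock": false}]
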